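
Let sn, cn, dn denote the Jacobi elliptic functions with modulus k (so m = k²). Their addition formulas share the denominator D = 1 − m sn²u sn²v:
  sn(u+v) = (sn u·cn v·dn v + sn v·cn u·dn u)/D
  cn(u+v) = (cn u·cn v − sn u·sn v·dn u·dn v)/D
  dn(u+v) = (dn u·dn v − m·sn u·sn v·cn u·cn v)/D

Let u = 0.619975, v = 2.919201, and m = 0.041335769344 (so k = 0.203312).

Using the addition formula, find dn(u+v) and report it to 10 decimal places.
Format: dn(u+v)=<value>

dn(u+v)=0.9973767440

sn u = 0.579777679555478, cn u = 0.8147747187347343, dn u = 0.9930283507040847
sn v = 0.2527488949712952, cn v = -0.9675319095982257, dn v = 0.998678821354081
m = k² = 0.041335769344
D = 1 − m·sn²u·sn²v = 0.9991123790589898
dn(u+v) = (dn u·dn v − m·sn u·sn v·cn u·cn v)/D = 0.996491451555789/0.9991123790589898 = 0.9973767440398753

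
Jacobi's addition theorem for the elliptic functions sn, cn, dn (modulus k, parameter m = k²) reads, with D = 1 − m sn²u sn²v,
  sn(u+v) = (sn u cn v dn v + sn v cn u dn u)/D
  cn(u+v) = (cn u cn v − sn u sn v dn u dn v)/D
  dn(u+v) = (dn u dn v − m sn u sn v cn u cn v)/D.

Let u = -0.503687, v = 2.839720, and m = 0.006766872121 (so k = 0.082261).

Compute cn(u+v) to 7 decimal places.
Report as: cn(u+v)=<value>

sn u = -0.4825379549580391, cn u = 0.8758750607392092, dn u = 0.9992118804440112
sn v = 0.3023676346704523, cn v = -0.9531913834607381, dn v = 0.9996906174849644
m = k² = 0.006766872121
D = 1 − m·sn²u·sn²v = 0.9998559472567555
cn(u+v) = (cn u·cn v − sn u·sn v·dn u·dn v)/D = -0.6891327950181949/0.9998559472567555 = -0.6892320807901648

cn(u+v)=-0.6892321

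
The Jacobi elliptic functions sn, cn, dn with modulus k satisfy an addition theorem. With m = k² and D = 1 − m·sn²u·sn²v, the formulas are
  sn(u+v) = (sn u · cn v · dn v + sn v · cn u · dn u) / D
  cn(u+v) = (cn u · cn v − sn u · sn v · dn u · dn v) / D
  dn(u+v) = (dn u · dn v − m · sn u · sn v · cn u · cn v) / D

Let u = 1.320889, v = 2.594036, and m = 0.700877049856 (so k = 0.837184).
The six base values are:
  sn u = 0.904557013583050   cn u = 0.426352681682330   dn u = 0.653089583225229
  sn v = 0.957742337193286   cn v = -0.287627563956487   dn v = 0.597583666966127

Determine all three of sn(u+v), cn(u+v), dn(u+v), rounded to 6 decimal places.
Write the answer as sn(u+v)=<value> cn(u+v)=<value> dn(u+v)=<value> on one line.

sn(u+v)=0.234621 cn(u+v)=-0.972087 dn(u+v)=0.980520

m = k² = 0.700877049856
D = 1 − m·sn²u·sn²v = 0.4739692869562837
sn(u+v) = (sn u·cn v·dn v + sn v·cn u·dn u)/D = 0.1112033496459778/0.4739692869562837 = 0.2346214252828466
cn(u+v) = (cn u·cn v − sn u·sn v·dn u·dn v)/D = -0.4607392972228031/0.4739692869562837 = -0.9720868206072159
dn(u+v) = (dn u·dn v − m·sn u·sn v·cn u·cn v)/D = 0.4647361721841315/0.4739692869562837 = 0.980519592669295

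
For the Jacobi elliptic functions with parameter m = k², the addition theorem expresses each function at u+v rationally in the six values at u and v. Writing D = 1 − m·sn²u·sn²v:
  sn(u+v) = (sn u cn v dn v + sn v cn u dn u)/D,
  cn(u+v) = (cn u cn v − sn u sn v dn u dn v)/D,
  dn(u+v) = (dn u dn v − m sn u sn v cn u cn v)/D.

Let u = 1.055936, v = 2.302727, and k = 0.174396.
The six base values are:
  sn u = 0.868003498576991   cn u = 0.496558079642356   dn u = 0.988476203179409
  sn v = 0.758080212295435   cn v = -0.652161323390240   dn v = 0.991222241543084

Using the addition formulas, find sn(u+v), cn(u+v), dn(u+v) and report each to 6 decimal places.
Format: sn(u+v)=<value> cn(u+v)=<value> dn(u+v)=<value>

m = k² = 0.030413964816
D = 1 − m·sn²u·sn²v = 0.9868311966670774
sn(u+v) = (sn u·cn v·dn v + sn v·cn u·dn u)/D = -0.1890164699146592/0.9868311966670774 = -0.1915388067919247
cn(u+v) = (cn u·cn v − sn u·sn v·dn u·dn v)/D = -0.9685600574132596/0.9868311966670774 = -0.9814850408909581
dn(u+v) = (dn u·dn v − m·sn u·sn v·cn u·cn v)/D = 0.9862804895788574/0.9868311966670774 = 0.9994419439818279

sn(u+v)=-0.191539 cn(u+v)=-0.981485 dn(u+v)=0.999442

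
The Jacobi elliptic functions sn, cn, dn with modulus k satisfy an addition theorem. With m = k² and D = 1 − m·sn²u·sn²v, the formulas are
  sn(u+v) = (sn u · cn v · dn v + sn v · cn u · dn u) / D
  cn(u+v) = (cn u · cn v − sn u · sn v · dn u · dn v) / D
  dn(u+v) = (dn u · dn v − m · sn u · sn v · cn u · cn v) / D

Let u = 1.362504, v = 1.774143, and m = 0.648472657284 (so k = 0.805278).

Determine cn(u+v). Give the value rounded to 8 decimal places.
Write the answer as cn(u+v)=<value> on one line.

sn u = 0.9217976218972153, cn u = 0.3876714385464041, dn u = 0.6700639846001488
sn v = 0.9904819382573428, cn v = 0.1376427621997519, dn v = 0.6031691312473314
m = k² = 0.648472657284
D = 1 − m·sn²u·sn²v = 0.4594250005782417
cn(u+v) = (cn u·cn v − sn u·sn v·dn u·dn v)/D = -0.3156493150827932/0.4594250005782417 = -0.6870529785830342

cn(u+v)=-0.68705298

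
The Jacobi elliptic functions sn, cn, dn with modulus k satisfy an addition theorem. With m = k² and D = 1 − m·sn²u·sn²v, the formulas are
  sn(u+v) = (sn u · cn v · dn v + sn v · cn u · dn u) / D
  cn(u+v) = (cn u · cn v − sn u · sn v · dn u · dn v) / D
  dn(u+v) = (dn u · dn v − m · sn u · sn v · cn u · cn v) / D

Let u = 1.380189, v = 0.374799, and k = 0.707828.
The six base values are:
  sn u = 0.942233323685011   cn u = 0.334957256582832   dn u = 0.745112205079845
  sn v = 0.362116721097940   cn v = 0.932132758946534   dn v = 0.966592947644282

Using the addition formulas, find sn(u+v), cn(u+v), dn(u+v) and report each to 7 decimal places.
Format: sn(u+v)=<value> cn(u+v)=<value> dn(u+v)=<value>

sn(u+v)=0.9975044 cn(u+v)=0.0706048 dn(u+v)=0.7081505

m = k² = 0.501020477584
D = 1 − m·sn²u·sn²v = 0.9416730113941399
sn(u+v) = (sn u·cn v·dn v + sn v·cn u·dn u)/D = 0.9393229421393143/0.9416730113941399 = 0.9975043680487918
cn(u+v) = (cn u·cn v − sn u·sn v·dn u·dn v)/D = 0.06648662090112886/0.9416730113941399 = 0.07060478541558275
dn(u+v) = (dn u·dn v − m·sn u·sn v·cn u·cn v)/D = 0.6668462116909099/0.9416730113941399 = 0.7081504977015843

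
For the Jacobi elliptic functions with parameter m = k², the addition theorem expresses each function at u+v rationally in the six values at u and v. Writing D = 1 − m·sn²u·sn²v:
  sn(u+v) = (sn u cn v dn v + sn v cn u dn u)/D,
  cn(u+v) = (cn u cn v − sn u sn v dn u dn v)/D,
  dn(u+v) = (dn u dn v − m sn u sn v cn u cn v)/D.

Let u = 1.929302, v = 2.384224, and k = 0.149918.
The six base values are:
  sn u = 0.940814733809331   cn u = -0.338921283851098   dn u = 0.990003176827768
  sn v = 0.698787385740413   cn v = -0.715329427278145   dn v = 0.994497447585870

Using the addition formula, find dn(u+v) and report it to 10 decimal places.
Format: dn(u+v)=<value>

dn(u+v)=0.9905961586

m = k² = 0.022475406724
D = 1 − m·sn²u·sn²v = 0.9902858256656429
dn(u+v) = (dn u·dn v − m·sn u·sn v·cn u·cn v)/D = 0.9809733348682308/0.9902858256656429 = 0.9905961586482848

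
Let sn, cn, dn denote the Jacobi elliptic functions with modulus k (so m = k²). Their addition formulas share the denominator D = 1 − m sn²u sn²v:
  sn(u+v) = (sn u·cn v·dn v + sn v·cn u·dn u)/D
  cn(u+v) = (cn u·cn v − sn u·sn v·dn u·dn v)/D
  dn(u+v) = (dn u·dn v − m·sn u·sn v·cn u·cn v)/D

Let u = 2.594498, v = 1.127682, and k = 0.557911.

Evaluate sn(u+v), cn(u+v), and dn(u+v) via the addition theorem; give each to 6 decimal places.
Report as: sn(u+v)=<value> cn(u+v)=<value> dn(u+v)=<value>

sn(u+v)=-0.276329 cn(u+v)=-0.961063 dn(u+v)=0.988045

sn u = 0.7307739039637522, cn u = -0.6826195875343577, dn u = 0.9131128986130253
sn v = 0.8772970931923174, cn v = 0.4799477161903267, dn v = 0.8720292867592912
m = k² = 0.311264683921
D = 1 − m·sn²u·sn²v = 0.8720650246776268
sn(u+v) = (sn u·cn v·dn v + sn v·cn u·dn u)/D = -0.2409772747139366/0.8720650246776268 = -0.2763294799066364
cn(u+v) = (cn u·cn v − sn u·sn v·dn u·dn v)/D = -0.838109396402065/0.8720650246776268 = -0.9610629628356968
dn(u+v) = (dn u·dn v − m·sn u·sn v·cn u·cn v)/D = 0.8616392821033029/0.8720650246776268 = 0.9880447646915115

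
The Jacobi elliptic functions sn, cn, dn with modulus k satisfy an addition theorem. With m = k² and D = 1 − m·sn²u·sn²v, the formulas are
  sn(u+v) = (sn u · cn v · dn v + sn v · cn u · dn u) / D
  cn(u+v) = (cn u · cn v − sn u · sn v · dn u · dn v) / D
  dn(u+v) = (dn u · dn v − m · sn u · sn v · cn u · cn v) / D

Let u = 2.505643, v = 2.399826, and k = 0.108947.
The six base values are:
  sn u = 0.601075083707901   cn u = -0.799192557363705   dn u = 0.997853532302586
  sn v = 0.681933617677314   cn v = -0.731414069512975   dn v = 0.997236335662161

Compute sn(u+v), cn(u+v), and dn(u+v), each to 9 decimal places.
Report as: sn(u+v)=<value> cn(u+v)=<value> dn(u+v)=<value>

m = k² = 0.011869448809
D = 1 − m·sn²u·sn²v = 0.9980057839640487
sn(u+v) = (sn u·cn v·dn v + sn v·cn u·dn u)/D = -0.9822462250847241/0.9980057839640487 = -0.9842089503562514
cn(u+v) = (cn u·cn v − sn u·sn v·dn u·dn v)/D = 0.1766575730969519/0.9980057839640487 = 0.1770105704150064
dn(u+v) = (dn u·dn v − m·sn u·sn v·cn u·cn v)/D = 0.9922518883089812/0.9980057839640487 = 0.99423460690557

sn(u+v)=-0.984208950 cn(u+v)=0.177010570 dn(u+v)=0.994234607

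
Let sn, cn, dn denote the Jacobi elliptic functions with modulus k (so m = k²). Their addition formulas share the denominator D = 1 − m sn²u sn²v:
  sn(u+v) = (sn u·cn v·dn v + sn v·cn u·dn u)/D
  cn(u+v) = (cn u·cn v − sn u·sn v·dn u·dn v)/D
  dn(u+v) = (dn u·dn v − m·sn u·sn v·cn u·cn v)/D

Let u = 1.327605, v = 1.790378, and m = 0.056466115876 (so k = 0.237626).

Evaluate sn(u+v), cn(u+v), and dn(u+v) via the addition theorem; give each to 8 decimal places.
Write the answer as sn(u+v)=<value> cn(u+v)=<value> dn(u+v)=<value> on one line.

sn u = 0.9667369902565213, cn u = 0.2557725389281706, dn u = 0.9732563251105977
sn v = 0.9817940043761516, cn v = -0.1899487640682118, dn v = 0.9724048599629738
m = k² = 0.056466115876
D = 1 − m·sn²u·sn²v = 0.9491319207866105
sn(u+v) = (sn u·cn v·dn v + sn v·cn u·dn u)/D = 0.06583699479280662/0.9491319207866105 = 0.0693654837129943
cn(u+v) = (cn u·cn v − sn u·sn v·dn u·dn v)/D = -0.9468457599697707/0.9491319207866105 = -0.9975913139503884
dn(u+v) = (dn u·dn v − m·sn u·sn v·cn u·cn v)/D = 0.9490029768755954/0.9491319207866105 = 0.9998641454278471

sn(u+v)=0.06936548 cn(u+v)=-0.99759131 dn(u+v)=0.99986415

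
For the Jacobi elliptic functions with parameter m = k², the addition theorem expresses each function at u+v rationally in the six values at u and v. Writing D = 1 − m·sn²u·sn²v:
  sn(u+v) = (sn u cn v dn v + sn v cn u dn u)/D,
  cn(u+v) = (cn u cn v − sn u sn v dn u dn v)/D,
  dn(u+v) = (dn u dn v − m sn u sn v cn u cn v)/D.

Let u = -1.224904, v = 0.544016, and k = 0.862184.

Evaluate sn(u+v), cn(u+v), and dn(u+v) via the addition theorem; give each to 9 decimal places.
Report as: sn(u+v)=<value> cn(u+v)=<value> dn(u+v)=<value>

sn u = -0.8707898182145883, cn u = 0.4916554611654428, dn u = 0.6605511464086271
sn v = 0.5015366035169771, cn v = 0.8651364258500821, dn v = 0.9016738217545177
m = k² = 0.743361249856
D = 1 − m·sn²u·sn²v = 0.8582144826818689
sn(u+v) = (sn u·cn v·dn v + sn v·cn u·dn u)/D = -0.5163969467360965/0.8582144826818689 = -0.6017108277203467
cn(u+v) = (cn u·cn v − sn u·sn v·dn u·dn v)/D = 0.6854679362935548/0.8582144826818689 = 0.7987140162812314
dn(u+v) = (dn u·dn v − m·sn u·sn v·cn u·cn v)/D = 0.7336914003844466/0.8582144826818689 = 0.854904473403554

sn(u+v)=-0.601710828 cn(u+v)=0.798714016 dn(u+v)=0.854904473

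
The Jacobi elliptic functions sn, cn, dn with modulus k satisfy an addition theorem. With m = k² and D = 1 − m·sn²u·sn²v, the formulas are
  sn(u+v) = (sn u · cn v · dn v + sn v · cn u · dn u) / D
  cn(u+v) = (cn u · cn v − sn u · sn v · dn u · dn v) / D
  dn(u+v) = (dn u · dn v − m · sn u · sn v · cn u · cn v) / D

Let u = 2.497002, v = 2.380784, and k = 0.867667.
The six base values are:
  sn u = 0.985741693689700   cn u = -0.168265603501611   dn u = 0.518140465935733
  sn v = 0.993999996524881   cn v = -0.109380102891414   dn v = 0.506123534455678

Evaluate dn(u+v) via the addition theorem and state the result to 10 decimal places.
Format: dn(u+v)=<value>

dn(u+v)=0.8969956030

m = k² = 0.752846022889
D = 1 − m·sn²u·sn²v = 0.2772215778881495
dn(u+v) = (dn u·dn v − m·sn u·sn v·cn u·cn v)/D = 0.2486665364266465/0.2772215778881495 = 0.8969956030153468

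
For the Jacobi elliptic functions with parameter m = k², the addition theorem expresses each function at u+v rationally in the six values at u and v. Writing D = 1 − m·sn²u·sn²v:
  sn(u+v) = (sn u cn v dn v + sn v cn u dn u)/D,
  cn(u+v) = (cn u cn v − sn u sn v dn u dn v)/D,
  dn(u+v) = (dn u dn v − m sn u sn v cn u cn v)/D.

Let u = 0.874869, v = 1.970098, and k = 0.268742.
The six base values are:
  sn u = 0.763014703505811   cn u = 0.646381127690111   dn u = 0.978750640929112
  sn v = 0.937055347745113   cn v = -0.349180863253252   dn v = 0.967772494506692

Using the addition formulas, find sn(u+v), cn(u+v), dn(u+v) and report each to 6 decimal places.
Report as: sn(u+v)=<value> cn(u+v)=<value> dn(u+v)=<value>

sn(u+v)=0.347822 cn(u+v)=-0.937560 dn(u+v)=0.995622

m = k² = 0.072222262564
D = 1 − m·sn²u·sn²v = 0.9630795155602644
sn(u+v) = (sn u·cn v·dn v + sn v·cn u·dn u)/D = 0.3349805098526388/0.9630795155602644 = 0.3478222768114494
cn(u+v) = (cn u·cn v − sn u·sn v·dn u·dn v)/D = -0.9029452980721809/0.9630795155602644 = -0.9375604853841162
dn(u+v) = (dn u·dn v − m·sn u·sn v·cn u·cn v)/D = 0.9588628436618116/0.9630795155602644 = 0.9956216783450121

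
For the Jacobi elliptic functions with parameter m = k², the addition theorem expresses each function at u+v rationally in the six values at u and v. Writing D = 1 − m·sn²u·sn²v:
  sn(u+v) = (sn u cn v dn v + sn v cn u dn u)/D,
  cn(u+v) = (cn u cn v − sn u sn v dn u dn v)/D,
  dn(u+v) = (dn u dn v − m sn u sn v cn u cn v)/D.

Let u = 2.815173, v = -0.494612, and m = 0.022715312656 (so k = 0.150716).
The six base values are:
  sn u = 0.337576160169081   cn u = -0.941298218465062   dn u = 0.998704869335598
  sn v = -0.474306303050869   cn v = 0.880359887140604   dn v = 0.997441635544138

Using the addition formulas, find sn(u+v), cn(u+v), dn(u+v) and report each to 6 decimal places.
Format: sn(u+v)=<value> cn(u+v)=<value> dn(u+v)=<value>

m = k² = 0.022715312656
D = 1 − m·sn²u·sn²v = 0.9994176554053072
sn(u+v) = (sn u·cn v·dn v + sn v·cn u·dn u)/D = 0.7423136430149751/0.9994176554053072 = 0.7427461772365175
cn(u+v) = (cn u·cn v − sn u·sn v·dn u·dn v)/D = -0.6691831627661275/0.9994176554053072 = -0.6695730850329482
dn(u+v) = (dn u·dn v − m·sn u·sn v·cn u·cn v)/D = 0.9931358625824662/0.9994176554053072 = 0.9937145468775079

sn(u+v)=0.742746 cn(u+v)=-0.669573 dn(u+v)=0.993715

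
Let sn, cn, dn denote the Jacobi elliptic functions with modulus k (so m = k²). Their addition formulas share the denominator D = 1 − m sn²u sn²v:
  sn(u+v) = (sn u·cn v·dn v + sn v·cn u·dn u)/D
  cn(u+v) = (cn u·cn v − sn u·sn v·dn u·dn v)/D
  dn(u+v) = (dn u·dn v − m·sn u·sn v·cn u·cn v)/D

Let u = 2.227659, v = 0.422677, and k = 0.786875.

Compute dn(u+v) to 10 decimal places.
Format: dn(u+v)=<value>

dn(u+v)=0.7018637340

sn u = 0.9872969093454003, cn u = -0.1588861630130843, dn u = 0.6296496028028685
sn v = 0.4033670055420262, cn v = 0.9150382827183019, dn v = 0.9482919450009143
m = k² = 0.619172265625
D = 1 − m·sn²u·sn²v = 0.9018008356553279
dn(u+v) = (dn u·dn v − m·sn u·sn v·cn u·cn v)/D = 0.6329413018665555/0.9018008356553279 = 0.7018637340323649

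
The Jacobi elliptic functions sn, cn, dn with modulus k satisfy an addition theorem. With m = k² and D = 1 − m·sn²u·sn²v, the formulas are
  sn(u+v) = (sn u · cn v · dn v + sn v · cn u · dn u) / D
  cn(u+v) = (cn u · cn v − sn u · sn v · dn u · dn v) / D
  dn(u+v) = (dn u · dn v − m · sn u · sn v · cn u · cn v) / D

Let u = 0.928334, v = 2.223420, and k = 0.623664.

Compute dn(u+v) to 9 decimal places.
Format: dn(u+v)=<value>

sn u = 0.7739000360381622, cn u = 0.633307772114105, dn u = 0.8758113438728797
sn v = 0.9362104372876031, cn v = -0.3514399196359954, dn v = 0.8118394387211156
m = k² = 0.388956784896
D = 1 − m·sn²u·sn²v = 0.7958177230960772
dn(u+v) = (dn u·dn v − m·sn u·sn v·cn u·cn v)/D = 0.7737410141633754/0.7958177230960772 = 0.9722590886179139

dn(u+v)=0.972259089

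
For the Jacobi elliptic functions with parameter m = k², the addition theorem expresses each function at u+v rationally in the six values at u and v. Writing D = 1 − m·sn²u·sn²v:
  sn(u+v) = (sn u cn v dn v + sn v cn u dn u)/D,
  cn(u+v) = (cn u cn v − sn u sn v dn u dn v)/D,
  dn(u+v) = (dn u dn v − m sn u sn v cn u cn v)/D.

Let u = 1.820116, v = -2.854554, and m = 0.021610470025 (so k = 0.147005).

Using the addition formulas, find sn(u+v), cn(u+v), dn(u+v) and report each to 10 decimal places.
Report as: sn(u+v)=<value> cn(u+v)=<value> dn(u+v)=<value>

sn u = 0.9717731525137041, cn u = -0.2359172313621394, dn u = 0.9897435539621923
sn v = -0.2994550144451966, cn v = -0.9541104204040678, dn v = 0.9990305889789552
m = k² = 0.021610470025
D = 1 − m·sn²u·sn²v = 0.9981699743137697
sn(u+v) = (sn u·cn v·dn v + sn v·cn u·dn u)/D = -0.8563580587406978/0.9981699743137697 = -0.8579280891808373
cn(u+v) = (cn u·cn v − sn u·sn v·dn u·dn v)/D = 0.5128295748603186/0.9981699743137697 = 0.5137697867669111
dn(u+v) = (dn u·dn v − m·sn u·sn v·cn u·cn v)/D = 0.9901996154022918/0.9981699743137697 = 0.9920150283853635

sn(u+v)=-0.8579280892 cn(u+v)=0.5137697868 dn(u+v)=0.9920150284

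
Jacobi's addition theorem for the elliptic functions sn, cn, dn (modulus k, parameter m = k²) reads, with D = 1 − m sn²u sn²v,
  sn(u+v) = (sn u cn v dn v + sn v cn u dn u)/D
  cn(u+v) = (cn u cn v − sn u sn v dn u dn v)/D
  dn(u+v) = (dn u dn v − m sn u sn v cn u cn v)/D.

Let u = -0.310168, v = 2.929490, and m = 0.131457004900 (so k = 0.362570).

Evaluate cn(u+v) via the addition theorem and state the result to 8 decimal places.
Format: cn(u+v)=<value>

cn(u+v)=-0.80874197

sn u = -0.3046082147753666, cn u = 0.9524777349058424, dn u = 0.9938825930247174
sn v = 0.3174423279269367, cn v = -0.9482775798469176, dn v = 0.9933544815675263
m = k² = 0.1314570049
D = 1 − m·sn²u·sn²v = 0.9987708733744769
cn(u+v) = (cn u·cn v − sn u·sn v·dn u·dn v)/D = -0.8077479274883936/0.9987708733744769 = -0.8087419737815466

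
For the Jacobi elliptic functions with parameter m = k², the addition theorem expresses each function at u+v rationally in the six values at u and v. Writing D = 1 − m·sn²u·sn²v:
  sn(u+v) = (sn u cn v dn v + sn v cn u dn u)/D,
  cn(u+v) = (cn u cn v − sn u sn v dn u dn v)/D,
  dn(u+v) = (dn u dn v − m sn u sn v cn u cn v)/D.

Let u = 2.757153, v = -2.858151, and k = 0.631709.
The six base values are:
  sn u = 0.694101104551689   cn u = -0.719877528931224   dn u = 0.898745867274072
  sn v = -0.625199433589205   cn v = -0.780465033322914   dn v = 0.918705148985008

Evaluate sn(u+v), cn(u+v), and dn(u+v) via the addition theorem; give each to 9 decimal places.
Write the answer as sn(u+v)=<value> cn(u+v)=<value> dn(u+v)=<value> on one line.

m = k² = 0.399056260681
D = 1 − m·sn²u·sn²v = 0.9248521168276763
sn(u+v) = (sn u·cn v·dn v + sn v·cn u·dn u)/D = -0.09318658431591848/0.9248521168276763 = -0.1007583619266144
cn(u+v) = (cn u·cn v − sn u·sn v·dn u·dn v)/D = 0.9201454768155773/0.9248521168276763 = 0.9949109269185184
dn(u+v) = (dn u·dn v − m·sn u·sn v·cn u·cn v)/D = 0.9229767805250821/0.9248521168276763 = 0.9979722852243375

sn(u+v)=-0.100758362 cn(u+v)=0.994910927 dn(u+v)=0.997972285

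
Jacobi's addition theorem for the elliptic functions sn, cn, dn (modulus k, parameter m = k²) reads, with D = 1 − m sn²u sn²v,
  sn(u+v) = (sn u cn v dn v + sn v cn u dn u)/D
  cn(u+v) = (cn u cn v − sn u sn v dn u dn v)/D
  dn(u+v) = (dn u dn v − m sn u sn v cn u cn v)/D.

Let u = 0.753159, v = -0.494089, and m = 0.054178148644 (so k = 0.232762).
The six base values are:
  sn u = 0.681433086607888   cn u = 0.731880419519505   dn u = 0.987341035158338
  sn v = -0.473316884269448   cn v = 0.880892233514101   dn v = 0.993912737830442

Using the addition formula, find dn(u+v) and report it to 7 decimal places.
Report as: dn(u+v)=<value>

m = k² = 0.054178148644
D = 1 − m·sn²u·sn²v = 0.9943639532384322
dn(u+v) = (dn u·dn v − m·sn u·sn v·cn u·cn v)/D = 0.9925966378184538/0.9943639532384322 = 0.9982226674506626

dn(u+v)=0.9982227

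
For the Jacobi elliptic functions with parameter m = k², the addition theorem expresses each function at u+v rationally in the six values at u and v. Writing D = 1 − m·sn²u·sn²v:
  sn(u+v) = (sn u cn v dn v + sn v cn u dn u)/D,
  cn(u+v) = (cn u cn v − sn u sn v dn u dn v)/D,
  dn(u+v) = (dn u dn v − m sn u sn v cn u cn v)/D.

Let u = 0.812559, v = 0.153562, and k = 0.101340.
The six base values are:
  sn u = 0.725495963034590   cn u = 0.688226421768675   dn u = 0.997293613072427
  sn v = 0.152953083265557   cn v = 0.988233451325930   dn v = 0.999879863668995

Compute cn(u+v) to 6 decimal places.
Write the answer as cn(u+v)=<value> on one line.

m = k² = 0.0102697956
D = 1 − m·sn²u·sn²v = 0.9998735414282994
cn(u+v) = (cn u·cn v − sn u·sn v·dn u·dn v)/D = 0.5694751419227969/0.9998735414282994 = 0.569547166043931

cn(u+v)=0.569547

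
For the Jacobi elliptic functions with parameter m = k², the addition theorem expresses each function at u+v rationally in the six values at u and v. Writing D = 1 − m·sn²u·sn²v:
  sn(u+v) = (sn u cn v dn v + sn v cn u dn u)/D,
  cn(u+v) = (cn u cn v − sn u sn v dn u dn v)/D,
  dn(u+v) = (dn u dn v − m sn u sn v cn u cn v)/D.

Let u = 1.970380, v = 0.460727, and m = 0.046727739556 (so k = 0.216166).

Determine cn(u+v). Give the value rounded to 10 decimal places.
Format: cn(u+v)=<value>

cn(u+v)=-0.7349052676

sn u = 0.9315507515295185, cn u = -0.3636113272778907, dn u = 0.9795153313218016
sn v = 0.4439457227693398, cn v = 0.8960536787686374, dn v = 0.9953846153067006
m = k² = 0.046727739556
D = 1 − m·sn²u·sn²v = 0.9920081455477423
cn(u+v) = (cn u·cn v − sn u·sn v·dn u·dn v)/D = -0.7290320116557873/0.9920081455477423 = -0.7349052675905686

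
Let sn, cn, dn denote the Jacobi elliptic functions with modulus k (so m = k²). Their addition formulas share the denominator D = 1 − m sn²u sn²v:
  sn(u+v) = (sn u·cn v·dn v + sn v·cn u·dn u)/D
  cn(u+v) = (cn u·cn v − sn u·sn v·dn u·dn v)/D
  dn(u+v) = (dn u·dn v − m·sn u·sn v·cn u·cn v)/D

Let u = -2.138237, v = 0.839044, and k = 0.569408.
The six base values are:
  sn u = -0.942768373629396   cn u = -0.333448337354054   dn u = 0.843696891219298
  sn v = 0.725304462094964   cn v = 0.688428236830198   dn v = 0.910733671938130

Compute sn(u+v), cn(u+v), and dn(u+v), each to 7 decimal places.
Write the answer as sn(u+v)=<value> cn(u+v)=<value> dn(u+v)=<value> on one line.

sn(u+v)=-0.9372241 cn(u+v)=0.3487276 dn(u+v)=0.8456973

m = k² = 0.324225470464
D = 1 − m·sn²u·sn²v = 0.8484004759240234
sn(u+v) = (sn u·cn v·dn v + sn v·cn u·dn u)/D = -0.7951414050523097/0.8484004759240234 = -0.9372241383838131
cn(u+v) = (cn u·cn v − sn u·sn v·dn u·dn v)/D = 0.2958606319190643/0.8484004759240234 = 0.3487275647704369
dn(u+v) = (dn u·dn v − m·sn u·sn v·cn u·cn v)/D = 0.7174899728741188/0.8484004759240234 = 0.8456972776832483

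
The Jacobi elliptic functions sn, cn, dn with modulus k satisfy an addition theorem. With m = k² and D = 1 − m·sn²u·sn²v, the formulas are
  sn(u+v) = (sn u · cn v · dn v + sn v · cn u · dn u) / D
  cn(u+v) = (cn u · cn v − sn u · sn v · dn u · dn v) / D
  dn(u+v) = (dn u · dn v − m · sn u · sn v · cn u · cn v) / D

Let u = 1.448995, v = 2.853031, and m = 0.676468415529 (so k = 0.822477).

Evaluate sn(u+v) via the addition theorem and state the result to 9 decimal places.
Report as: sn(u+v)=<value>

sn(u+v)=-0.215046780

sn u = 0.9391820881590418, cn u = 0.3434195761473448, dn u = 0.6350686920056944
sn v = 0.8801337553613287, cn v = -0.4747257868217871, dn v = 0.6899156469191408
m = k² = 0.676468415529
D = 1 − m·sn²u·sn²v = 0.5377845248141598
sn(u+v) = (sn u·cn v·dn v + sn v·cn u·dn u)/D = -0.1156488304392552/0.5377845248141598 = -0.2150467800820775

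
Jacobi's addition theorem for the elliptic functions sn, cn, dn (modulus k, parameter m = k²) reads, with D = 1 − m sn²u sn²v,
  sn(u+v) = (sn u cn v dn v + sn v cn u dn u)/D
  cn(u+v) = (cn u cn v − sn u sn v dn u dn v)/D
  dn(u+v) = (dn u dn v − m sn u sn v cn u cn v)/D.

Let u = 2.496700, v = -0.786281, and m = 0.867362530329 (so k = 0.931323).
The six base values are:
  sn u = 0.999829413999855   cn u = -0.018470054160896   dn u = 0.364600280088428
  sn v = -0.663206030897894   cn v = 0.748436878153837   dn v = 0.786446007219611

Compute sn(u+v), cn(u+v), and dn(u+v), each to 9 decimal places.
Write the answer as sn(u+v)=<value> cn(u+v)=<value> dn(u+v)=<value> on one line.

m = k² = 0.867362530329
D = 1 − m·sn²u·sn²v = 0.6186274692017759
sn(u+v) = (sn u·cn v·dn v + sn v·cn u·dn u)/D = 0.5929709400529486/0.6186274692017759 = 0.958526689443758
cn(u+v) = (cn u·cn v − sn u·sn v·dn u·dn v)/D = 0.1763105496098195/0.6186274692017759 = 0.2850027817828969
dn(u+v) = (dn u·dn v − m·sn u·sn v·cn u·cn v)/D = 0.2787878624057706/0.6186274692017759 = 0.4506554853852428

sn(u+v)=0.958526689 cn(u+v)=0.285002782 dn(u+v)=0.450655485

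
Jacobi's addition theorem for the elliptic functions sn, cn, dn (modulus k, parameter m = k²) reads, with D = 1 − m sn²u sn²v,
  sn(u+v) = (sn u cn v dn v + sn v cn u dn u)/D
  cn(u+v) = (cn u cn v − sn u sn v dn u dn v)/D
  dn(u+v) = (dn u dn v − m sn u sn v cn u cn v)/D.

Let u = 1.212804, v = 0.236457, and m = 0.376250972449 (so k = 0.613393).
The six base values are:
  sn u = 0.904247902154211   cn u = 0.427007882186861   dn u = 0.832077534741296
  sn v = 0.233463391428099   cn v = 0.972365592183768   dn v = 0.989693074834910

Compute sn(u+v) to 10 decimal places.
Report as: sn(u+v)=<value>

m = k² = 0.376250972449
D = 1 − m·sn²u·sn²v = 0.9832316538359091
sn(u+v) = (sn u·cn v·dn v + sn v·cn u·dn u)/D = 0.9531474833426626/0.9832316538359091 = 0.9694027644697175

sn(u+v)=0.9694027645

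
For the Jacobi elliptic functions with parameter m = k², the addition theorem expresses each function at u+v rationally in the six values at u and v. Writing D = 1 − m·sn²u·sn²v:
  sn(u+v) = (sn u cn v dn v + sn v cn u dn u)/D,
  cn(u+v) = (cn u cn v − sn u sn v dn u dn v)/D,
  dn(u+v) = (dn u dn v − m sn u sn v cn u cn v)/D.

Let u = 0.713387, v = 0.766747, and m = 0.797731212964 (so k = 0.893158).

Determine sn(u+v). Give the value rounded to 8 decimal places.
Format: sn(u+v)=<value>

sn(u+v)=0.93065207

sn u = 0.6212491408140506, cn u = 0.7836131092814897, dn u = 0.8319346389649557
sn v = 0.6549915857599483, cn v = 0.7556361707751081, dn v = 0.8110253753225972
m = k² = 0.797731212964
D = 1 − m·sn²u·sn²v = 0.8679131360322596
sn(u+v) = (sn u·cn v·dn v + sn v·cn u·dn u)/D = 0.8077251582093009/0.8679131360322596 = 0.9306520718212501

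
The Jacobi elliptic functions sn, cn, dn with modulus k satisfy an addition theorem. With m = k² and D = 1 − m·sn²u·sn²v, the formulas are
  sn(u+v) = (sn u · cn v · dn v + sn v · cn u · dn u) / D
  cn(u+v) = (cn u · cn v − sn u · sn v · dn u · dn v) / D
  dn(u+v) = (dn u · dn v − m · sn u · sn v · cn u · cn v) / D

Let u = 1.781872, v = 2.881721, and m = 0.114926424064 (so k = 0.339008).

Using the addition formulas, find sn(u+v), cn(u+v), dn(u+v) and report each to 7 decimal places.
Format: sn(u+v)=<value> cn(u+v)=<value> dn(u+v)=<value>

sn(u+v)=-0.9834168 cn(u+v)=-0.1813597 dn(u+v)=0.9427904

sn u = 0.9882863240446077, cn u = -0.1526110798939471, dn u = 0.9422049822826559
sn v = 0.3481860188505365, cn v = -0.9374254617178978, dn v = 0.993009097108565
m = k² = 0.114926424064
D = 1 − m·sn²u·sn²v = 0.9863915669257121
sn(u+v) = (sn u·cn v·dn v + sn v·cn u·dn u)/D = -0.9700340661718389/0.9863915669257121 = -0.9834168282633897
cn(u+v) = (cn u·cn v − sn u·sn v·dn u·dn v)/D = -0.1788916816632068/0.9863915669257121 = -0.18135970304446
dn(u+v) = (dn u·dn v − m·sn u·sn v·cn u·cn v)/D = 0.929960459087669/0.9863915669257121 = 0.9427903585855645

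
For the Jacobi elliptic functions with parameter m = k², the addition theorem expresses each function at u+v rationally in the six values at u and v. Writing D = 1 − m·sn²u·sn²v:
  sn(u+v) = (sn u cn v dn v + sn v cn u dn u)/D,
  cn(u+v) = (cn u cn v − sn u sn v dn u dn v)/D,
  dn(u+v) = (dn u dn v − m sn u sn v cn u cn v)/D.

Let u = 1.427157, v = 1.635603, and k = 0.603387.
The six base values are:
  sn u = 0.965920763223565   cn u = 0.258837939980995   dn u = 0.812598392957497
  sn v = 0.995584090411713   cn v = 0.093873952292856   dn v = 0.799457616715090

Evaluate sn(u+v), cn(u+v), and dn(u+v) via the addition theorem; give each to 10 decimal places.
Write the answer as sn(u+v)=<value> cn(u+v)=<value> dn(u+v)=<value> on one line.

sn(u+v)=0.4249797836 cn(u+v)=-0.9052028411 dn(u+v)=0.9665635270

m = k² = 0.364075871769
D = 1 − m·sn²u·sn²v = 0.6633095506705035
sn(u+v) = (sn u·cn v·dn v + sn v·cn u·dn u)/D = 0.2818931493075391/0.6633095506705035 = 0.4249797836056916
cn(u+v) = (cn u·cn v − sn u·sn v·dn u·dn v)/D = -0.6004296897923876/0.6633095506705035 = -0.9052028410949999
dn(u+v) = (dn u·dn v − m·sn u·sn v·cn u·cn v)/D = 0.6411308188034228/0.6633095506705035 = 0.966563527021944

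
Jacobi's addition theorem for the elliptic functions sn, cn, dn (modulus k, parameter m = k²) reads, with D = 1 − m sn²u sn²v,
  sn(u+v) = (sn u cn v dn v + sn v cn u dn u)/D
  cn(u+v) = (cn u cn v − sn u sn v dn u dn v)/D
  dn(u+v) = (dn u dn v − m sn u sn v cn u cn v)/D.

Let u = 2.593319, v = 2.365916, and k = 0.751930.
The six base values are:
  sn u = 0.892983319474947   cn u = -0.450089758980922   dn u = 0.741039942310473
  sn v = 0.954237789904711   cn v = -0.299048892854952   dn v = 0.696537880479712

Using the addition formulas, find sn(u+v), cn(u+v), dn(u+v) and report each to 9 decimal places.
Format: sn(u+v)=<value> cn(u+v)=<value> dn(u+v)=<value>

sn(u+v)=-0.855491543 cn(u+v)=-0.517816783 dn(u+v)=0.765639616

m = k² = 0.5653987249
D = 1 − m·sn²u·sn²v = 0.5894606967119538
sn(u+v) = (sn u·cn v·dn v + sn v·cn u·dn u)/D = -0.5042786407502036/0.5894606967119538 = -0.8554915426305761
cn(u+v) = (cn u·cn v − sn u·sn v·dn u·dn v)/D = -0.3052326415232636/0.5894606967119538 = -0.5178167827403406
dn(u+v) = (dn u·dn v − m·sn u·sn v·cn u·cn v)/D = 0.4513144614303201/0.5894606967119538 = 0.7656396159197356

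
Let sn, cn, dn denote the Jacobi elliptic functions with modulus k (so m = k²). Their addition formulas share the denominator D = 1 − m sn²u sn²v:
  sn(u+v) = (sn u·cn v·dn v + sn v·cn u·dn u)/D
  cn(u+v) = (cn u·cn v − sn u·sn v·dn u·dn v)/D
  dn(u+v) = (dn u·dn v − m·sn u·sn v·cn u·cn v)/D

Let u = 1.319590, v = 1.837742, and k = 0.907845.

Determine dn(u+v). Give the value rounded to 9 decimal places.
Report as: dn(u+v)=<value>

sn u = 0.8894087298172665, cn u = 0.457112799344797, dn u = 0.5899424875918829
sn v = 0.9786850581892013, cn v = 0.2053668835942146, dn v = 0.4588875828977305
m = k² = 0.824182544025
D = 1 − m·sn²u·sn²v = 0.3755292462838931
dn(u+v) = (dn u·dn v − m·sn u·sn v·cn u·cn v)/D = 0.2033697707748264/0.3755292462838931 = 0.5415550793641321

dn(u+v)=0.541555079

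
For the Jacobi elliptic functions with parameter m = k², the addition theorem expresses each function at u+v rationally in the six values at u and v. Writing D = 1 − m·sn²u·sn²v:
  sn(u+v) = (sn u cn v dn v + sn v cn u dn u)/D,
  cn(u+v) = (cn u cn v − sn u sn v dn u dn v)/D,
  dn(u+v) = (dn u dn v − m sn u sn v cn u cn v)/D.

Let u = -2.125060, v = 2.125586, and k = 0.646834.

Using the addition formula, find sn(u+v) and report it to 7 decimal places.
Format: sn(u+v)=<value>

sn u = -0.9671266142916999, cn u = -0.2542953242367496, dn u = 0.7801677410241869
sn v = 0.9670221745117767, cn v = -0.2546921946242461, dn v = 0.7802219047396864
m = k² = 0.418394223556
D = 1 − m·sn²u·sn²v = 0.6340470813245176
sn(u+v) = (sn u·cn v·dn v + sn v·cn u·dn u)/D = 0.0003335087429632435/0.6340470813245176 = 0.0005259999655964779

sn(u+v)=0.0005260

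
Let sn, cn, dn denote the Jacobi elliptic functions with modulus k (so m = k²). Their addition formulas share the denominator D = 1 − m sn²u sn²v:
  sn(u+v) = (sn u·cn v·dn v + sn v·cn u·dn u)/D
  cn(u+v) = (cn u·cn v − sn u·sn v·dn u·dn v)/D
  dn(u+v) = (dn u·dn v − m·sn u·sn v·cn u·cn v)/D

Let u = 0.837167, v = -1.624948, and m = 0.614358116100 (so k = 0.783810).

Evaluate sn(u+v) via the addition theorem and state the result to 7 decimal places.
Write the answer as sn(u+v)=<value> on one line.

sn u = 0.7071820983774883, cn u = 0.7070314559723722, dn u = 0.8323193499855132
sn v = -0.9772083520304132, cn v = 0.2122824456284692, dn v = 0.642905294528493
m = k² = 0.6143581161
D = 1 − m·sn²u·sn²v = 0.7066011163258041
sn(u+v) = (sn u·cn v·dn v + sn v·cn u·dn u)/D = -0.4785491742416679/0.7066011163258041 = -0.6772550498222188

sn(u+v)=-0.6772550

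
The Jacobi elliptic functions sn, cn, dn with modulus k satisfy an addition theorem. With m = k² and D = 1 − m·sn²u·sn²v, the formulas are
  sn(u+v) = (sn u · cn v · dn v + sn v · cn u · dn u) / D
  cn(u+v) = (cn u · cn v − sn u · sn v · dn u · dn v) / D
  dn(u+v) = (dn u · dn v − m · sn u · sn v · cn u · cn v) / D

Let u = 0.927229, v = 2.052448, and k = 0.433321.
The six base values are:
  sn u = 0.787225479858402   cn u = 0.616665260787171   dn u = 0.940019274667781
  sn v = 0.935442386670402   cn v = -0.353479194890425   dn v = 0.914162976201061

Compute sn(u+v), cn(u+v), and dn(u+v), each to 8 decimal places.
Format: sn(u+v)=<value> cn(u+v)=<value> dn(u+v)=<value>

sn(u+v)=0.32050804 cn(u+v)=-0.94724579 dn(u+v)=0.99030882

m = k² = 0.187767089041
D = 1 − m·sn²u·sn²v = 0.8981756028525613
sn(u+v) = (sn u·cn v·dn v + sn v·cn u·dn u)/D = 0.2878725060400227/0.8981756028525613 = 0.3205080444467138
cn(u+v) = (cn u·cn v − sn u·sn v·dn u·dn v)/D = -0.8507930616934996/0.8981756028525613 = -0.9472457935746895
dn(u+v) = (dn u·dn v − m·sn u·sn v·cn u·cn v)/D = 0.8894712170923875/0.8981756028525613 = 0.9903088151887793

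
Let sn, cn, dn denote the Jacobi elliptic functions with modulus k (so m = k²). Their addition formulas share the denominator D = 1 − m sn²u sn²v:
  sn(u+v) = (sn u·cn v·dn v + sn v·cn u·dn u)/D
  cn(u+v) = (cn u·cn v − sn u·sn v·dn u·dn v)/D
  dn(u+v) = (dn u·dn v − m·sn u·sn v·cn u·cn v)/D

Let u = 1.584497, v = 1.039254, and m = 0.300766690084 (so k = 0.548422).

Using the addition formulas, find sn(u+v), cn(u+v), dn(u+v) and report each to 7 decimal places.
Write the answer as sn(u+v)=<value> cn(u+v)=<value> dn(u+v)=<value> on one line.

sn u = 0.9941017734571903, cn u = 0.1084512056607448, dn u = 0.8383142767900043
sn v = 0.8382847526428275, cn v = 0.5452326783003322, dn v = 0.8880567732826054
m = k² = 0.300766690084
D = 1 − m·sn²u·sn²v = 0.7911307210390108
sn(u+v) = (sn u·cn v·dn v + sn v·cn u·dn u)/D = 0.5575553252351739/0.7911307210390108 = 0.7047575203538087
cn(u+v) = (cn u·cn v − sn u·sn v·dn u·dn v)/D = -0.5612663156413401/0.7911307210390108 = -0.7094482627399626
dn(u+v) = (dn u·dn v − m·sn u·sn v·cn u·cn v)/D = 0.729649981974034/0.7911307210390108 = 0.9222875089666185

sn(u+v)=0.7047575 cn(u+v)=-0.7094483 dn(u+v)=0.9222875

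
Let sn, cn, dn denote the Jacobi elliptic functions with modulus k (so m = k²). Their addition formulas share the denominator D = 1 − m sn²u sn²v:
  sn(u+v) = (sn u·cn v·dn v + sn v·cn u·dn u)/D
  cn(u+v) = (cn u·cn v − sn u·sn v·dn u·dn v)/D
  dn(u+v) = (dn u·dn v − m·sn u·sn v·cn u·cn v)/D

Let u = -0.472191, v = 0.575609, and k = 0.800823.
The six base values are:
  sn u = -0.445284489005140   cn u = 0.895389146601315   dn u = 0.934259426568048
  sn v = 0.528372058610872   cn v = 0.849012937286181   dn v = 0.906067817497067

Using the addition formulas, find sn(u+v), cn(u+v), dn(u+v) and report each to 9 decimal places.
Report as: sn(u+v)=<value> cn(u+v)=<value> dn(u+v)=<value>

sn(u+v)=0.103116448 cn(u+v)=0.994669291 dn(u+v)=0.996584603

m = k² = 0.641317477329
D = 1 − m·sn²u·sn²v = 0.9645000373304188
sn(u+v) = (sn u·cn v·dn v + sn v·cn u·dn u)/D = 0.09945581790046424/0.9645000373304188 = 0.1031164479534308
cn(u+v) = (cn u·cn v − sn u·sn v·dn u·dn v)/D = 0.9593585681569373/0.9645000373304188 = 0.9946692908507166
dn(u+v) = (dn u·dn v − m·sn u·sn v·cn u·cn v)/D = 0.9612058863840435/0.9645000373304188 = 0.9965846025724447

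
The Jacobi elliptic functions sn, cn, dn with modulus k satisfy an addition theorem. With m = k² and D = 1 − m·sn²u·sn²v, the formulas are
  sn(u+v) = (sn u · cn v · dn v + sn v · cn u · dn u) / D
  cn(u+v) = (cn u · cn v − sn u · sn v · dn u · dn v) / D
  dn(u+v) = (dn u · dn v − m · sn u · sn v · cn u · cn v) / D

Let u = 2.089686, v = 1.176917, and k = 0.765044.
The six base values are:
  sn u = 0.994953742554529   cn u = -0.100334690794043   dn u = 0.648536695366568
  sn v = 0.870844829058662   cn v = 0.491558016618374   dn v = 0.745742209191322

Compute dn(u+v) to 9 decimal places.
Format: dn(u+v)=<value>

m = k² = 0.585292321936
D = 1 − m·sn²u·sn²v = 0.5605998896090809
dn(u+v) = (dn u·dn v − m·sn u·sn v·cn u·cn v)/D = 0.5086528409046385/0.5605998896090809 = 0.9073366768932718

dn(u+v)=0.907336677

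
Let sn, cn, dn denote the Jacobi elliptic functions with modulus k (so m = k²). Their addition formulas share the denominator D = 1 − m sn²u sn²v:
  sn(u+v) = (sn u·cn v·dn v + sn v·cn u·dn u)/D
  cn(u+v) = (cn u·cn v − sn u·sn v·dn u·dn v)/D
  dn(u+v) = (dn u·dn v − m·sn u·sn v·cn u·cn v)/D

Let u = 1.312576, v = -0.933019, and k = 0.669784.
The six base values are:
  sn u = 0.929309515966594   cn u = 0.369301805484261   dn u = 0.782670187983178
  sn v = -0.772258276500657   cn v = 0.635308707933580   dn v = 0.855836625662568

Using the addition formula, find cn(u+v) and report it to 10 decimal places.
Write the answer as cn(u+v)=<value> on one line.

cn(u+v)=0.9302891125

m = k² = 0.448610606656
D = 1 − m·sn²u·sn²v = 0.7689449585261926
cn(u+v) = (cn u·cn v − sn u·sn v·dn u·dn v)/D = 0.715341123046479/0.7689449585261926 = 0.9302891125231459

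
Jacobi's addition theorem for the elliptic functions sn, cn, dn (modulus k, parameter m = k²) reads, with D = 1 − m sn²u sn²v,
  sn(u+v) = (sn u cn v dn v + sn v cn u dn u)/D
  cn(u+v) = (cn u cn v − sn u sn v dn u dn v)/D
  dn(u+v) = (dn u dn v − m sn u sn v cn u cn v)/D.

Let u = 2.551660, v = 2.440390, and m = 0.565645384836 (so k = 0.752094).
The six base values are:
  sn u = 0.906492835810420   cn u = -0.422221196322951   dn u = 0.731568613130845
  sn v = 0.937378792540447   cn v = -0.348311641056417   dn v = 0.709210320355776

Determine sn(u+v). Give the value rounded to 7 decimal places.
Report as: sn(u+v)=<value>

sn(u+v)=-0.8679562

m = k² = 0.565645384836
D = 1 − m·sn²u·sn²v = 0.5915835296327245
sn(u+v) = (sn u·cn v·dn v + sn v·cn u·dn u)/D = -0.5134685901809112/0.5915835296327245 = -0.8679561963121088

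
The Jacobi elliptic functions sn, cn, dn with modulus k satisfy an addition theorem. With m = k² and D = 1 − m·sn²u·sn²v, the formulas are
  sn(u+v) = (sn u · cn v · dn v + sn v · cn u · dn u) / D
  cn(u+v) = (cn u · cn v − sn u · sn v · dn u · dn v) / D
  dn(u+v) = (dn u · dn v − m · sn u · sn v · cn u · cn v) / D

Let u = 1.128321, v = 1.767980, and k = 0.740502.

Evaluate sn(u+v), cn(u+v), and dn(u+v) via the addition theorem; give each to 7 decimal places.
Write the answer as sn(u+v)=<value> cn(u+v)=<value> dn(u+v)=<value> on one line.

sn u = 0.8558287863446027, cn u = 0.5172592081963591, dn u = 0.7735437293901016
sn v = 0.9962110464014426, cn v = 0.08696867842932217, dn v = 0.6751327349941704
m = k² = 0.548343212004
D = 1 − m·sn²u·sn²v = 0.6014076510247023
sn(u+v) = (sn u·cn v·dn v + sn v·cn u·dn u)/D = 0.4488569019397489/0.6014076510247023 = 0.7463438504232007
cn(u+v) = (cn u·cn v − sn u·sn v·dn u·dn v)/D = -0.4002732120590893/0.6014076510247023 = -0.6655605584283604
dn(u+v) = (dn u·dn v − m·sn u·sn v·cn u·cn v)/D = 0.5012136020008519/0.6014076510247023 = 0.833400774244997

sn(u+v)=0.7463439 cn(u+v)=-0.6655606 dn(u+v)=0.8334008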